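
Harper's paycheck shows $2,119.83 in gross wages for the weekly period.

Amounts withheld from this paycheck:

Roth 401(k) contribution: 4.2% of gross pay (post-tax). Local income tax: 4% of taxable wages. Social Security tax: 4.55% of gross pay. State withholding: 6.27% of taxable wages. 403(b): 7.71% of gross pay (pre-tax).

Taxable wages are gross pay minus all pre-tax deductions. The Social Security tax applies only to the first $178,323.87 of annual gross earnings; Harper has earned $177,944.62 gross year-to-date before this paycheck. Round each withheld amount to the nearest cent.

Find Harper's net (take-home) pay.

$1,649.17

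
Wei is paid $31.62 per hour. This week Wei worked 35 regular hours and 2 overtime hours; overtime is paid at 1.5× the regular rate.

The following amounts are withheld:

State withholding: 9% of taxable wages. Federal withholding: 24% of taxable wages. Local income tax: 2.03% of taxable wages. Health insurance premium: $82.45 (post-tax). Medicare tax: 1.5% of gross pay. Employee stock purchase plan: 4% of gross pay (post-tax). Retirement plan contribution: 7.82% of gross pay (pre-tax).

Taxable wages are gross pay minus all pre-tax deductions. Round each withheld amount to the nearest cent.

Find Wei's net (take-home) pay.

Regular pay: 35 × $31.62 = $1,106.70
Overtime pay: 2 × $31.62 × 1.5 = $94.86
Gross pay = $1,106.70 + $94.86 = $1,201.56
Retirement plan contribution: $1,201.56 × 0.0782 = $93.96
Taxable wages = $1,201.56 − $93.96 = $1,107.60
State withholding: $1,107.60 × 0.09 = $99.68
Local income tax: $1,107.60 × 0.0203 = $22.48
Federal withholding: $1,107.60 × 0.24 = $265.82
Medicare tax: $1,201.56 × 0.015 = $18.02
Health insurance premium: $82.45
Employee stock purchase plan: $1,201.56 × 0.04 = $48.06
Total deductions = $93.96 + $99.68 + $22.48 + $265.82 + $18.02 + $82.45 + $48.06 = $630.47
Net pay = $1,201.56 − $630.47 = $571.09

$571.09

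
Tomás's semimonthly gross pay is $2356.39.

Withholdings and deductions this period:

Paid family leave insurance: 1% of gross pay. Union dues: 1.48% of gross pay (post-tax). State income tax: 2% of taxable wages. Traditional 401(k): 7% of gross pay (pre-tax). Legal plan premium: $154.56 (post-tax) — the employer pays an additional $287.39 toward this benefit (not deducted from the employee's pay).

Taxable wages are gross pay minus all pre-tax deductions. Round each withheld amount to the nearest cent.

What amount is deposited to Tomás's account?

Traditional 401(k): $2356.39 × 0.07 = $164.95
Taxable wages = $2356.39 − $164.95 = $2191.44
State income tax: $2191.44 × 0.02 = $43.83
Paid family leave insurance: $2356.39 × 0.01 = $23.56
Legal plan premium: $154.56
Union dues: $2356.39 × 0.0148 = $34.87
(Employer's $287.39 toward legal plan premium is not withheld from the employee.)
Total deductions = $164.95 + $43.83 + $23.56 + $154.56 + $34.87 = $421.77
Net pay = $2356.39 − $421.77 = $1934.62

$1934.62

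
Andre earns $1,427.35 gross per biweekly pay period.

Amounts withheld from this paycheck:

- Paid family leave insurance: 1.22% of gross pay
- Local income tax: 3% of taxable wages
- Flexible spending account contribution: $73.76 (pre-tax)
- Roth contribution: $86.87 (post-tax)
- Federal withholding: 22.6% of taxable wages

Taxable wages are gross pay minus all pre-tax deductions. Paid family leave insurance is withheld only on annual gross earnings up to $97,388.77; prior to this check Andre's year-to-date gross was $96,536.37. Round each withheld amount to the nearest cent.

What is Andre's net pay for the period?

Flexible spending account contribution: $73.76
Taxable wages = $1,427.35 − $73.76 = $1,353.59
Local income tax: $1,353.59 × 0.03 = $40.61
Federal withholding: $1,353.59 × 0.226 = $305.91
Paid family leave insurance: only $97,388.77 − $96,536.37 = $852.40 of this check is subject → $852.40 × 0.0122 = $10.40
Roth contribution: $86.87
Total deductions = $73.76 + $40.61 + $305.91 + $10.40 + $86.87 = $517.55
Net pay = $1,427.35 − $517.55 = $909.80

$909.80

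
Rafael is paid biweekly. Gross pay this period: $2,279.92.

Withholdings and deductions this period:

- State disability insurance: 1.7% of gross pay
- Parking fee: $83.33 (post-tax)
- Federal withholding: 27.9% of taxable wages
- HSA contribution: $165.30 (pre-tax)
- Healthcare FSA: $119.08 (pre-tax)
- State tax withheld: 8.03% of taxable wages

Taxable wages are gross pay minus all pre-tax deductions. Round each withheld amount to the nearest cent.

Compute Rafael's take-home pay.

$1,156.45

Healthcare FSA: $119.08
HSA contribution: $165.30
Pre-tax total = $119.08 + $165.30 = $284.38
Taxable wages = $2,279.92 − $284.38 = $1,995.54
Federal withholding: $1,995.54 × 0.279 = $556.76
State tax withheld: $1,995.54 × 0.0803 = $160.24
State disability insurance: $2,279.92 × 0.017 = $38.76
Parking fee: $83.33
Total deductions = $119.08 + $165.30 + $556.76 + $160.24 + $38.76 + $83.33 = $1,123.47
Net pay = $2,279.92 − $1,123.47 = $1,156.45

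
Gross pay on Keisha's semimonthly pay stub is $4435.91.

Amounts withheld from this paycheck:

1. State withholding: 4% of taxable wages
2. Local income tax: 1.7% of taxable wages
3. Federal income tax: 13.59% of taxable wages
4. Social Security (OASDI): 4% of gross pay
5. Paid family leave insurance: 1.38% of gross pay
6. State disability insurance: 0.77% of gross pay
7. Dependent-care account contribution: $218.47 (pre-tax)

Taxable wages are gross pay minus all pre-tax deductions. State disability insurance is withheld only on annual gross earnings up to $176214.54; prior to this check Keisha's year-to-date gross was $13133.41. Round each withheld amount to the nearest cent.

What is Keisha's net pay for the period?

Dependent-care account contribution: $218.47
Taxable wages = $4435.91 − $218.47 = $4217.44
Local income tax: $4217.44 × 0.017 = $71.70
State withholding: $4217.44 × 0.04 = $168.70
Federal income tax: $4217.44 × 0.1359 = $573.15
Paid family leave insurance: $4435.91 × 0.0138 = $61.22
Social Security (OASDI): $4435.91 × 0.04 = $177.44
State disability insurance: cap not yet reached, full $4435.91 is subject → $4435.91 × 0.0077 = $34.16
Total deductions = $218.47 + $71.70 + $168.70 + $573.15 + $61.22 + $177.44 + $34.16 = $1304.84
Net pay = $4435.91 − $1304.84 = $3131.07

$3131.07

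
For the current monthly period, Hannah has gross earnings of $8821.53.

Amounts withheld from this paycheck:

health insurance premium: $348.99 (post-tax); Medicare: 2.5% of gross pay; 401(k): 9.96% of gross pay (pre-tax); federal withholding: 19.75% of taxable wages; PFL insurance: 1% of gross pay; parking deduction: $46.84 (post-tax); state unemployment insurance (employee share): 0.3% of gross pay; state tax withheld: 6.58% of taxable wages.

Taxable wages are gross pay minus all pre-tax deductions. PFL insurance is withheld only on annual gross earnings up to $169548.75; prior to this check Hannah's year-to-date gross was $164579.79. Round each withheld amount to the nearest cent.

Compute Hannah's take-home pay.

$5159.03

401(k): $8821.53 × 0.0996 = $878.62
Taxable wages = $8821.53 − $878.62 = $7942.91
Federal withholding: $7942.91 × 0.1975 = $1568.72
State tax withheld: $7942.91 × 0.0658 = $522.64
State unemployment insurance (employee share): $8821.53 × 0.003 = $26.46
Medicare: $8821.53 × 0.025 = $220.54
PFL insurance: only $169548.75 − $164579.79 = $4968.96 of this check is subject → $4968.96 × 0.01 = $49.69
Health insurance premium: $348.99
Parking deduction: $46.84
Total deductions = $878.62 + $1568.72 + $522.64 + $26.46 + $220.54 + $49.69 + $348.99 + $46.84 = $3662.50
Net pay = $8821.53 − $3662.50 = $5159.03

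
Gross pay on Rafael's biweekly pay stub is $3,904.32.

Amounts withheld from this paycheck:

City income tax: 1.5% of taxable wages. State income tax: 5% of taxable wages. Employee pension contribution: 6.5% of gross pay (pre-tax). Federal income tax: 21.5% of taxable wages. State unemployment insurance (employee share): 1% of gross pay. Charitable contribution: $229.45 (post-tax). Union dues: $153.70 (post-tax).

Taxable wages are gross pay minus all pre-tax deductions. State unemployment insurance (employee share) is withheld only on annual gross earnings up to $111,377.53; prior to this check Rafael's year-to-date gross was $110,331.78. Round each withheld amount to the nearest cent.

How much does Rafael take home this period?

Employee pension contribution: $3,904.32 × 0.065 = $253.78
Taxable wages = $3,904.32 − $253.78 = $3,650.54
City income tax: $3,650.54 × 0.015 = $54.76
Federal income tax: $3,650.54 × 0.215 = $784.87
State income tax: $3,650.54 × 0.05 = $182.53
State unemployment insurance (employee share): only $111,377.53 − $110,331.78 = $1,045.75 of this check is subject → $1,045.75 × 0.01 = $10.46
Union dues: $153.70
Charitable contribution: $229.45
Total deductions = $253.78 + $54.76 + $784.87 + $182.53 + $10.46 + $153.70 + $229.45 = $1,669.55
Net pay = $3,904.32 − $1,669.55 = $2,234.77

$2,234.77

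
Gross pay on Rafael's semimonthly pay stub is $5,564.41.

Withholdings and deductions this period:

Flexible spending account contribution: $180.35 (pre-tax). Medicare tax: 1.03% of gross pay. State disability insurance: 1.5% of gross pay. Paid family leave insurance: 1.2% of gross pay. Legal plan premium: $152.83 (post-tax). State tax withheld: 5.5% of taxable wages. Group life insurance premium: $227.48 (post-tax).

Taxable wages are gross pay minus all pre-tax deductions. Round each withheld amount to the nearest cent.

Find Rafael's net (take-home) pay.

$4,500.08

Flexible spending account contribution: $180.35
Taxable wages = $5,564.41 − $180.35 = $5,384.06
State tax withheld: $5,384.06 × 0.055 = $296.12
Medicare tax: $5,564.41 × 0.0103 = $57.31
State disability insurance: $5,564.41 × 0.015 = $83.47
Paid family leave insurance: $5,564.41 × 0.012 = $66.77
Legal plan premium: $152.83
Group life insurance premium: $227.48
Total deductions = $180.35 + $296.12 + $57.31 + $83.47 + $66.77 + $152.83 + $227.48 = $1,064.33
Net pay = $5,564.41 − $1,064.33 = $4,500.08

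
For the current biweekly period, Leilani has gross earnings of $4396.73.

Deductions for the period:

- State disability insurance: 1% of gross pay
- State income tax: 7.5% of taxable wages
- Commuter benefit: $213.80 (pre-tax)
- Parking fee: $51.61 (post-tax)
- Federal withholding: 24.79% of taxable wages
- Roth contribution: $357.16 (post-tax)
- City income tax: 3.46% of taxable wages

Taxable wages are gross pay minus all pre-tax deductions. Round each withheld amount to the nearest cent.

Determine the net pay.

$2234.79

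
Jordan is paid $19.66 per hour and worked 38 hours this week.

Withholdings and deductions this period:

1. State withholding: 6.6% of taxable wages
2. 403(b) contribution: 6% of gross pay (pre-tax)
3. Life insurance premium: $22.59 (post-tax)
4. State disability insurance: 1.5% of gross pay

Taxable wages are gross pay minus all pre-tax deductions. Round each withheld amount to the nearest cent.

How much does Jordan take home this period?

Gross pay: 38 × $19.66 = $747.08
403(b) contribution: $747.08 × 0.06 = $44.82
Taxable wages = $747.08 − $44.82 = $702.26
State withholding: $702.26 × 0.066 = $46.35
State disability insurance: $747.08 × 0.015 = $11.21
Life insurance premium: $22.59
Total deductions = $44.82 + $46.35 + $11.21 + $22.59 = $124.97
Net pay = $747.08 − $124.97 = $622.11

$622.11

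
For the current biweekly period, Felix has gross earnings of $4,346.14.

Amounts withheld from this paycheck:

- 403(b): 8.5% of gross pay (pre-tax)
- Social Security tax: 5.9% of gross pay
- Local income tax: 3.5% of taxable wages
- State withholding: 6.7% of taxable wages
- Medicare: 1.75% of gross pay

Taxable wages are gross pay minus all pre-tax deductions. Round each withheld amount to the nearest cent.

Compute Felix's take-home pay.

$3,238.61

403(b): $4,346.14 × 0.085 = $369.42
Taxable wages = $4,346.14 − $369.42 = $3,976.72
Local income tax: $3,976.72 × 0.035 = $139.19
State withholding: $3,976.72 × 0.067 = $266.44
Social Security tax: $4,346.14 × 0.059 = $256.42
Medicare: $4,346.14 × 0.0175 = $76.06
Total deductions = $369.42 + $139.19 + $266.44 + $256.42 + $76.06 = $1,107.53
Net pay = $4,346.14 − $1,107.53 = $3,238.61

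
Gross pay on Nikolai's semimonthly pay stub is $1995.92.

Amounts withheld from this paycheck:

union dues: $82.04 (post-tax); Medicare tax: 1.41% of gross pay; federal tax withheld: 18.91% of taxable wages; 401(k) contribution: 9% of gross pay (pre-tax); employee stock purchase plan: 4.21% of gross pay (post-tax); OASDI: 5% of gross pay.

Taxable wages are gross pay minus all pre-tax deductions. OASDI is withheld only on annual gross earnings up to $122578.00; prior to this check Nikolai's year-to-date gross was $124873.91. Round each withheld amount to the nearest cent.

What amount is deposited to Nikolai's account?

401(k) contribution: $1995.92 × 0.09 = $179.63
Taxable wages = $1995.92 − $179.63 = $1816.29
Federal tax withheld: $1816.29 × 0.1891 = $343.46
Medicare tax: $1995.92 × 0.0141 = $28.14
OASDI: annual cap $122578.00 already reached (YTD $124873.91), so $0.00
Employee stock purchase plan: $1995.92 × 0.0421 = $84.03
Union dues: $82.04
Total deductions = $179.63 + $343.46 + $28.14 + $0.00 + $84.03 + $82.04 = $717.30
Net pay = $1995.92 − $717.30 = $1278.62

$1278.62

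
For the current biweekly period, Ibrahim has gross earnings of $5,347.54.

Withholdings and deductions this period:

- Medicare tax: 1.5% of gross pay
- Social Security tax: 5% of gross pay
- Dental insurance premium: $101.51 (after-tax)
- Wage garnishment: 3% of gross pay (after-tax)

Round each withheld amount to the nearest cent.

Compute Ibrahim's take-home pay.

$4,738.01

Social Security tax: $5,347.54 × 0.05 = $267.38
Medicare tax: $5,347.54 × 0.015 = $80.21
Wage garnishment: $5,347.54 × 0.03 = $160.43
Dental insurance premium: $101.51
Total deductions = $267.38 + $80.21 + $160.43 + $101.51 = $609.53
Net pay = $5,347.54 − $609.53 = $4,738.01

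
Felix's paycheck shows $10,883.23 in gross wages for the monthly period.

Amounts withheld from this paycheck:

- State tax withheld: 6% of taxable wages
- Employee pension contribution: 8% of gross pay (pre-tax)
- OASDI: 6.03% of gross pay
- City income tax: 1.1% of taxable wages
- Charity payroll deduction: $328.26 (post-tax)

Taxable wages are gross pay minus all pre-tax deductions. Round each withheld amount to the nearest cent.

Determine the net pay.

$8,317.16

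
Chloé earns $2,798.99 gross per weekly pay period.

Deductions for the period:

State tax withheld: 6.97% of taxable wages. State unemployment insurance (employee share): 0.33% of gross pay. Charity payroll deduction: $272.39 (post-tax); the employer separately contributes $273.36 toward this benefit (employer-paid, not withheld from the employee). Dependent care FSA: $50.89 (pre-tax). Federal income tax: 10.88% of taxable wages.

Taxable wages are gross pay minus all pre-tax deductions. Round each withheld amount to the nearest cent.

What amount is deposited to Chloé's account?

Dependent care FSA: $50.89
Taxable wages = $2,798.99 − $50.89 = $2,748.10
State tax withheld: $2,748.10 × 0.0697 = $191.54
Federal income tax: $2,748.10 × 0.1088 = $298.99
State unemployment insurance (employee share): $2,798.99 × 0.0033 = $9.24
Charity payroll deduction: $272.39
(Employer's $273.36 toward charity payroll deduction is not withheld from the employee.)
Total deductions = $50.89 + $191.54 + $298.99 + $9.24 + $272.39 = $823.05
Net pay = $2,798.99 − $823.05 = $1,975.94

$1,975.94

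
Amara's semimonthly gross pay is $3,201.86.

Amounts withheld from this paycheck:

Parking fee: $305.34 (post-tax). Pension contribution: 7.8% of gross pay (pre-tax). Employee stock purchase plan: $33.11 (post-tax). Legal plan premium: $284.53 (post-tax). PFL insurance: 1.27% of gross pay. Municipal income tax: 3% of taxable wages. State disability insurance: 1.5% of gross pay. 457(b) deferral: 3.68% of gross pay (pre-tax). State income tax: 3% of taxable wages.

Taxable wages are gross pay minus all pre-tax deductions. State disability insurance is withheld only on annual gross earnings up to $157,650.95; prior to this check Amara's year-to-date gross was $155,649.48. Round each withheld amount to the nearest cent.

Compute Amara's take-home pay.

Pension contribution: $3,201.86 × 0.078 = $249.75
457(b) deferral: $3,201.86 × 0.0368 = $117.83
Pre-tax total = $249.75 + $117.83 = $367.58
Taxable wages = $3,201.86 − $367.58 = $2,834.28
State income tax: $2,834.28 × 0.03 = $85.03
Municipal income tax: $2,834.28 × 0.03 = $85.03
PFL insurance: $3,201.86 × 0.0127 = $40.66
State disability insurance: only $157,650.95 − $155,649.48 = $2,001.47 of this check is subject → $2,001.47 × 0.015 = $30.02
Employee stock purchase plan: $33.11
Legal plan premium: $284.53
Parking fee: $305.34
Total deductions = $249.75 + $117.83 + $85.03 + $85.03 + $40.66 + $30.02 + $33.11 + $284.53 + $305.34 = $1,231.30
Net pay = $3,201.86 − $1,231.30 = $1,970.56

$1,970.56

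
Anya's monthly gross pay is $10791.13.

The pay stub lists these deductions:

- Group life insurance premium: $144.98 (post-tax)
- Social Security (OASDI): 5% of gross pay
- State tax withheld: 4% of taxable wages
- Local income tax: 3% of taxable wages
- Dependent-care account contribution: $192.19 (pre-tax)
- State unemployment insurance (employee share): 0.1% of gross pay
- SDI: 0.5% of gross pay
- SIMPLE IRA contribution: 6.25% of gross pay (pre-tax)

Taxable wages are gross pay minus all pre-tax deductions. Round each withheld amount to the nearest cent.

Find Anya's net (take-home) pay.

SIMPLE IRA contribution: $10791.13 × 0.0625 = $674.45
Dependent-care account contribution: $192.19
Pre-tax total = $674.45 + $192.19 = $866.64
Taxable wages = $10791.13 − $866.64 = $9924.49
State tax withheld: $9924.49 × 0.04 = $396.98
Local income tax: $9924.49 × 0.03 = $297.73
Social Security (OASDI): $10791.13 × 0.05 = $539.56
SDI: $10791.13 × 0.005 = $53.96
State unemployment insurance (employee share): $10791.13 × 0.001 = $10.79
Group life insurance premium: $144.98
Total deductions = $674.45 + $192.19 + $396.98 + $297.73 + $539.56 + $53.96 + $10.79 + $144.98 = $2310.64
Net pay = $10791.13 − $2310.64 = $8480.49

$8480.49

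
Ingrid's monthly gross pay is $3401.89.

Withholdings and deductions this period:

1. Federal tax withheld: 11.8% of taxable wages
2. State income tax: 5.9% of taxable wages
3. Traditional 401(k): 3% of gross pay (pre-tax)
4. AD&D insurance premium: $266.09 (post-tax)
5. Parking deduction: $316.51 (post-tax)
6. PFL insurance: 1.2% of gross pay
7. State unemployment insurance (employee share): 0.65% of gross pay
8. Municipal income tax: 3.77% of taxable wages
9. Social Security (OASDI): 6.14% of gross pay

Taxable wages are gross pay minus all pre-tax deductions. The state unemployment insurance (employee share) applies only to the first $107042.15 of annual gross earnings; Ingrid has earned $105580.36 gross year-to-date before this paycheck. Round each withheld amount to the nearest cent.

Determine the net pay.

$1749.56

Traditional 401(k): $3401.89 × 0.03 = $102.06
Taxable wages = $3401.89 − $102.06 = $3299.83
Municipal income tax: $3299.83 × 0.0377 = $124.40
State income tax: $3299.83 × 0.059 = $194.69
Federal tax withheld: $3299.83 × 0.118 = $389.38
State unemployment insurance (employee share): only $107042.15 − $105580.36 = $1461.79 of this check is subject → $1461.79 × 0.0065 = $9.50
Social Security (OASDI): $3401.89 × 0.0614 = $208.88
PFL insurance: $3401.89 × 0.012 = $40.82
Parking deduction: $316.51
AD&D insurance premium: $266.09
Total deductions = $102.06 + $124.40 + $194.69 + $389.38 + $9.50 + $208.88 + $40.82 + $316.51 + $266.09 = $1652.33
Net pay = $3401.89 − $1652.33 = $1749.56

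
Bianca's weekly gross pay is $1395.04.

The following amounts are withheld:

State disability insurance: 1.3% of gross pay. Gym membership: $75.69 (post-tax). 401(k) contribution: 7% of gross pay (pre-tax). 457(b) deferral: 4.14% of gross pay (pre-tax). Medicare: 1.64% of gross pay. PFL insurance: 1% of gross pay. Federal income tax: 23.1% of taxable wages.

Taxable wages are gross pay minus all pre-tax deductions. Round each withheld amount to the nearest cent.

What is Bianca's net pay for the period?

$822.62

401(k) contribution: $1395.04 × 0.07 = $97.65
457(b) deferral: $1395.04 × 0.0414 = $57.75
Pre-tax total = $97.65 + $57.75 = $155.40
Taxable wages = $1395.04 − $155.40 = $1239.64
Federal income tax: $1239.64 × 0.231 = $286.36
PFL insurance: $1395.04 × 0.01 = $13.95
State disability insurance: $1395.04 × 0.013 = $18.14
Medicare: $1395.04 × 0.0164 = $22.88
Gym membership: $75.69
Total deductions = $97.65 + $57.75 + $286.36 + $13.95 + $18.14 + $22.88 + $75.69 = $572.42
Net pay = $1395.04 − $572.42 = $822.62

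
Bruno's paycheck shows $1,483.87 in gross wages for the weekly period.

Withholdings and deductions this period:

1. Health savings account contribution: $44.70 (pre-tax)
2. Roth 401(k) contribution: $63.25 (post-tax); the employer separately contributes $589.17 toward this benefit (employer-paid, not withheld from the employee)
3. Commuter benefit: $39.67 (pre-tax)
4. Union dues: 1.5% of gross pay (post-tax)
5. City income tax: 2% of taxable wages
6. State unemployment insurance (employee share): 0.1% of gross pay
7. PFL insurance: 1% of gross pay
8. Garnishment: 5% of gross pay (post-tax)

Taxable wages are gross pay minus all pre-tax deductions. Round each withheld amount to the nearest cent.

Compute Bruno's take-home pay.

$1,195.49

Health savings account contribution: $44.70
Commuter benefit: $39.67
Pre-tax total = $44.70 + $39.67 = $84.37
Taxable wages = $1,483.87 − $84.37 = $1,399.50
City income tax: $1,399.50 × 0.02 = $27.99
PFL insurance: $1,483.87 × 0.01 = $14.84
State unemployment insurance (employee share): $1,483.87 × 0.001 = $1.48
Garnishment: $1,483.87 × 0.05 = $74.19
Union dues: $1,483.87 × 0.015 = $22.26
Roth 401(k) contribution: $63.25
(Employer's $589.17 toward Roth 401(k) contribution is not withheld from the employee.)
Total deductions = $44.70 + $39.67 + $27.99 + $14.84 + $1.48 + $74.19 + $22.26 + $63.25 = $288.38
Net pay = $1,483.87 − $288.38 = $1,195.49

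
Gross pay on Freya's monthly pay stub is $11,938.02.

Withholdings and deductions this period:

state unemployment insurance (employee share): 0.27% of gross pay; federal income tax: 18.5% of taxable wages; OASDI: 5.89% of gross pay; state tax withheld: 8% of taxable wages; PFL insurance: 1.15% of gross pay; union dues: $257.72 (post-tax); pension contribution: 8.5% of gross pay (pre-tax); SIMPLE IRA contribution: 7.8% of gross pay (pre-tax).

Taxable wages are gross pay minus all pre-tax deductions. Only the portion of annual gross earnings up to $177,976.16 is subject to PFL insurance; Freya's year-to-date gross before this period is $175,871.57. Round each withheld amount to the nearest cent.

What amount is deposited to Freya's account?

$6,326.91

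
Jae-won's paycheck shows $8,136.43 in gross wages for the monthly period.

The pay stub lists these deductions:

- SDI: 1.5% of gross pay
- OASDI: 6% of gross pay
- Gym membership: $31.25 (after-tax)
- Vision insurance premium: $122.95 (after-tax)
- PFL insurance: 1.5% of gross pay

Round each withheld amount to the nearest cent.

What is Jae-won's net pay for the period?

PFL insurance: $8,136.43 × 0.015 = $122.05
SDI: $8,136.43 × 0.015 = $122.05
OASDI: $8,136.43 × 0.06 = $488.19
Vision insurance premium: $122.95
Gym membership: $31.25
Total deductions = $122.05 + $122.05 + $488.19 + $122.95 + $31.25 = $886.49
Net pay = $8,136.43 − $886.49 = $7,249.94

$7,249.94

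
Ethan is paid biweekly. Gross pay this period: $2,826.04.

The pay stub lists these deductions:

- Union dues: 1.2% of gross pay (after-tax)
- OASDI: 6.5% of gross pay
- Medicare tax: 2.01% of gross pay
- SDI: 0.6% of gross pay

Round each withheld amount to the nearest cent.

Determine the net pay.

OASDI: $2,826.04 × 0.065 = $183.69
Medicare tax: $2,826.04 × 0.0201 = $56.80
SDI: $2,826.04 × 0.006 = $16.96
Union dues: $2,826.04 × 0.012 = $33.91
Total deductions = $183.69 + $56.80 + $16.96 + $33.91 = $291.36
Net pay = $2,826.04 − $291.36 = $2,534.68

$2,534.68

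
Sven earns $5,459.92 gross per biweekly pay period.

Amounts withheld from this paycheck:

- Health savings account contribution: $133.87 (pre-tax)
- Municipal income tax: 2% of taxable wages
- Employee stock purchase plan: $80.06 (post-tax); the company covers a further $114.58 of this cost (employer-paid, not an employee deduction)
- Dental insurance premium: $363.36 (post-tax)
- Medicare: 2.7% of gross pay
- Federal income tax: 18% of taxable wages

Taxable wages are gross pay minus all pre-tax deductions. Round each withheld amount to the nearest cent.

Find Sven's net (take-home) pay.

$3,670.00

Health savings account contribution: $133.87
Taxable wages = $5,459.92 − $133.87 = $5,326.05
Municipal income tax: $5,326.05 × 0.02 = $106.52
Federal income tax: $5,326.05 × 0.18 = $958.69
Medicare: $5,459.92 × 0.027 = $147.42
Employee stock purchase plan: $80.06
Dental insurance premium: $363.36
(Employer's $114.58 toward employee stock purchase plan is not withheld from the employee.)
Total deductions = $133.87 + $106.52 + $958.69 + $147.42 + $80.06 + $363.36 = $1,789.92
Net pay = $5,459.92 − $1,789.92 = $3,670.00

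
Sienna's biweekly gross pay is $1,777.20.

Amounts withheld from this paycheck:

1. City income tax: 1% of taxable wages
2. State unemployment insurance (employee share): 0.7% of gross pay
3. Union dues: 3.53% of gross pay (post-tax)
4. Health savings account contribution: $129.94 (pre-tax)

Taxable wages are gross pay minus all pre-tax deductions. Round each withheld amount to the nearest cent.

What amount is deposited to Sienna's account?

Health savings account contribution: $129.94
Taxable wages = $1,777.20 − $129.94 = $1,647.26
City income tax: $1,647.26 × 0.01 = $16.47
State unemployment insurance (employee share): $1,777.20 × 0.007 = $12.44
Union dues: $1,777.20 × 0.0353 = $62.74
Total deductions = $129.94 + $16.47 + $12.44 + $62.74 = $221.59
Net pay = $1,777.20 − $221.59 = $1,555.61

$1,555.61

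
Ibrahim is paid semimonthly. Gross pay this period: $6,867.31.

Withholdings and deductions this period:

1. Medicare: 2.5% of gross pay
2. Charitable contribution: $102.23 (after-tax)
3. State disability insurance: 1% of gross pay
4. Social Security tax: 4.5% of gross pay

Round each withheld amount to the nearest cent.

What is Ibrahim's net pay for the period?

Social Security tax: $6,867.31 × 0.045 = $309.03
State disability insurance: $6,867.31 × 0.01 = $68.67
Medicare: $6,867.31 × 0.025 = $171.68
Charitable contribution: $102.23
Total deductions = $309.03 + $68.67 + $171.68 + $102.23 = $651.61
Net pay = $6,867.31 − $651.61 = $6,215.70

$6,215.70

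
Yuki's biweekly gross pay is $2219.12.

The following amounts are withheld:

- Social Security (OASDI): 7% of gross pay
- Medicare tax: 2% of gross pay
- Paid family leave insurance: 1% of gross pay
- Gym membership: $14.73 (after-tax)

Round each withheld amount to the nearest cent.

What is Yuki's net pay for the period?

Social Security (OASDI): $2219.12 × 0.07 = $155.34
Medicare tax: $2219.12 × 0.02 = $44.38
Paid family leave insurance: $2219.12 × 0.01 = $22.19
Gym membership: $14.73
Total deductions = $155.34 + $44.38 + $22.19 + $14.73 = $236.64
Net pay = $2219.12 − $236.64 = $1982.48

$1982.48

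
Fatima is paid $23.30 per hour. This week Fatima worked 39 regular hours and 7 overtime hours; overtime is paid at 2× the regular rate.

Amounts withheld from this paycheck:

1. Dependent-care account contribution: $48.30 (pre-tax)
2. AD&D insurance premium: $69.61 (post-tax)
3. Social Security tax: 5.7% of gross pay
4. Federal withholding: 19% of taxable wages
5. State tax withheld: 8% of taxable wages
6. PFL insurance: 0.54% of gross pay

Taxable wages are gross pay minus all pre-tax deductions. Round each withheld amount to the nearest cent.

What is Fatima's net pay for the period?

$719.55

Regular pay: 39 × $23.30 = $908.70
Overtime pay: 7 × $23.30 × 2 = $326.20
Gross pay = $908.70 + $326.20 = $1,234.90
Dependent-care account contribution: $48.30
Taxable wages = $1,234.90 − $48.30 = $1,186.60
Federal withholding: $1,186.60 × 0.19 = $225.45
State tax withheld: $1,186.60 × 0.08 = $94.93
Social Security tax: $1,234.90 × 0.057 = $70.39
PFL insurance: $1,234.90 × 0.0054 = $6.67
AD&D insurance premium: $69.61
Total deductions = $48.30 + $225.45 + $94.93 + $70.39 + $6.67 + $69.61 = $515.35
Net pay = $1,234.90 − $515.35 = $719.55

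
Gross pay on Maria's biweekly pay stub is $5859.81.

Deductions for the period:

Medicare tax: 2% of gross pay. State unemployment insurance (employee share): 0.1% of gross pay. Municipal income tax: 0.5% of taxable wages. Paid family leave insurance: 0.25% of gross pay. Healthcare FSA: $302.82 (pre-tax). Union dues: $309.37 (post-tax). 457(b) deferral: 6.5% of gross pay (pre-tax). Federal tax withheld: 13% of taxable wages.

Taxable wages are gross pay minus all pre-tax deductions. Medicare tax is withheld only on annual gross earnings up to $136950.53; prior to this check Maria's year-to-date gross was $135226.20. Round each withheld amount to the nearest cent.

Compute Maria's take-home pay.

Healthcare FSA: $302.82
457(b) deferral: $5859.81 × 0.065 = $380.89
Pre-tax total = $302.82 + $380.89 = $683.71
Taxable wages = $5859.81 − $683.71 = $5176.10
Municipal income tax: $5176.10 × 0.005 = $25.88
Federal tax withheld: $5176.10 × 0.13 = $672.89
State unemployment insurance (employee share): $5859.81 × 0.001 = $5.86
Paid family leave insurance: $5859.81 × 0.0025 = $14.65
Medicare tax: only $136950.53 − $135226.20 = $1724.33 of this check is subject → $1724.33 × 0.02 = $34.49
Union dues: $309.37
Total deductions = $302.82 + $380.89 + $25.88 + $672.89 + $5.86 + $14.65 + $34.49 + $309.37 = $1746.85
Net pay = $5859.81 − $1746.85 = $4112.96

$4112.96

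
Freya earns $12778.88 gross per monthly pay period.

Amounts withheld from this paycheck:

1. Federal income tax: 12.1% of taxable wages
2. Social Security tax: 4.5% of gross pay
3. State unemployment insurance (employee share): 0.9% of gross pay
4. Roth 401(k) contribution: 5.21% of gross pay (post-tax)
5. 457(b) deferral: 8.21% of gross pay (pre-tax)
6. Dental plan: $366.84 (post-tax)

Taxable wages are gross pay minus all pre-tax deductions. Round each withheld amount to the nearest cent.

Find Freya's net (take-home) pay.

$8587.75

457(b) deferral: $12778.88 × 0.0821 = $1049.15
Taxable wages = $12778.88 − $1049.15 = $11729.73
Federal income tax: $11729.73 × 0.121 = $1419.30
Social Security tax: $12778.88 × 0.045 = $575.05
State unemployment insurance (employee share): $12778.88 × 0.009 = $115.01
Dental plan: $366.84
Roth 401(k) contribution: $12778.88 × 0.0521 = $665.78
Total deductions = $1049.15 + $1419.30 + $575.05 + $115.01 + $366.84 + $665.78 = $4191.13
Net pay = $12778.88 − $4191.13 = $8587.75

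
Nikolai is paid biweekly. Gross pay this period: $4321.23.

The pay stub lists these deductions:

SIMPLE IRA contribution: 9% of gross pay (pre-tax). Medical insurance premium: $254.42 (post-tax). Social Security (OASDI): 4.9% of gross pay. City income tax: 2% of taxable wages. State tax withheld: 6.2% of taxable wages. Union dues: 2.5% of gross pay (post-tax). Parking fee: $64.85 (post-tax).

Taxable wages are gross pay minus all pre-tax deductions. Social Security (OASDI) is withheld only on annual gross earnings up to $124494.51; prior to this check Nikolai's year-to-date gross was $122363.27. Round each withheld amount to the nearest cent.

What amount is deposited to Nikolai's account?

SIMPLE IRA contribution: $4321.23 × 0.09 = $388.91
Taxable wages = $4321.23 − $388.91 = $3932.32
City income tax: $3932.32 × 0.02 = $78.65
State tax withheld: $3932.32 × 0.062 = $243.80
Social Security (OASDI): only $124494.51 − $122363.27 = $2131.24 of this check is subject → $2131.24 × 0.049 = $104.43
Union dues: $4321.23 × 0.025 = $108.03
Parking fee: $64.85
Medical insurance premium: $254.42
Total deductions = $388.91 + $78.65 + $243.80 + $104.43 + $108.03 + $64.85 + $254.42 = $1243.09
Net pay = $4321.23 − $1243.09 = $3078.14

$3078.14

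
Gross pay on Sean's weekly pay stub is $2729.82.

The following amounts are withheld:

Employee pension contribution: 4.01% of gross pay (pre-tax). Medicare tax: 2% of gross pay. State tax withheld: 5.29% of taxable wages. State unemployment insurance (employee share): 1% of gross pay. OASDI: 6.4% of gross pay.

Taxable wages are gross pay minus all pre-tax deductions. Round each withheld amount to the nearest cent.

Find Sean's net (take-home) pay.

Employee pension contribution: $2729.82 × 0.0401 = $109.47
Taxable wages = $2729.82 − $109.47 = $2620.35
State tax withheld: $2620.35 × 0.0529 = $138.62
OASDI: $2729.82 × 0.064 = $174.71
Medicare tax: $2729.82 × 0.02 = $54.60
State unemployment insurance (employee share): $2729.82 × 0.01 = $27.30
Total deductions = $109.47 + $138.62 + $174.71 + $54.60 + $27.30 = $504.70
Net pay = $2729.82 − $504.70 = $2225.12

$2225.12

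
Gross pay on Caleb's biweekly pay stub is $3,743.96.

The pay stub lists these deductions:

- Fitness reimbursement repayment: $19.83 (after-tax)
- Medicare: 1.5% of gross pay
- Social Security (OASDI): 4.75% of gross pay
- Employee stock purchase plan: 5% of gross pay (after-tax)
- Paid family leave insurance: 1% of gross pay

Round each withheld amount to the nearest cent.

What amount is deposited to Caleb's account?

$3,265.49

Paid family leave insurance: $3,743.96 × 0.01 = $37.44
Social Security (OASDI): $3,743.96 × 0.0475 = $177.84
Medicare: $3,743.96 × 0.015 = $56.16
Fitness reimbursement repayment: $19.83
Employee stock purchase plan: $3,743.96 × 0.05 = $187.20
Total deductions = $37.44 + $177.84 + $56.16 + $19.83 + $187.20 = $478.47
Net pay = $3,743.96 − $478.47 = $3,265.49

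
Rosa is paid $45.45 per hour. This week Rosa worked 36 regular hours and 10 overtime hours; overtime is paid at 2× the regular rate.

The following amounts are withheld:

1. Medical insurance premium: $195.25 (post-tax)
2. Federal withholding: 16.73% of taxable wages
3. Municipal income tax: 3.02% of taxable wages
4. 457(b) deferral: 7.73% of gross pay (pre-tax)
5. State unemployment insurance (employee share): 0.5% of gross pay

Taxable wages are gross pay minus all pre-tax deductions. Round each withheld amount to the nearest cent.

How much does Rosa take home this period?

$1,676.66

Regular pay: 36 × $45.45 = $1,636.20
Overtime pay: 10 × $45.45 × 2 = $909.00
Gross pay = $1,636.20 + $909.00 = $2,545.20
457(b) deferral: $2,545.20 × 0.0773 = $196.74
Taxable wages = $2,545.20 − $196.74 = $2,348.46
Municipal income tax: $2,348.46 × 0.0302 = $70.92
Federal withholding: $2,348.46 × 0.1673 = $392.90
State unemployment insurance (employee share): $2,545.20 × 0.005 = $12.73
Medical insurance premium: $195.25
Total deductions = $196.74 + $70.92 + $392.90 + $12.73 + $195.25 = $868.54
Net pay = $2,545.20 − $868.54 = $1,676.66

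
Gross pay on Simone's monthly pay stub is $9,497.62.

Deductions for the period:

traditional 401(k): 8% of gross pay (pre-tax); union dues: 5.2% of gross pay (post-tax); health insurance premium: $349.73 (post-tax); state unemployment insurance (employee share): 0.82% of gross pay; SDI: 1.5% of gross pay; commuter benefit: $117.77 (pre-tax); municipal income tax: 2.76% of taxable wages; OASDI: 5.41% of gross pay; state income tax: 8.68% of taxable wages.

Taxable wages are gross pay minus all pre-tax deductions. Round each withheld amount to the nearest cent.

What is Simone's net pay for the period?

$6,056.14

Commuter benefit: $117.77
Traditional 401(k): $9,497.62 × 0.08 = $759.81
Pre-tax total = $117.77 + $759.81 = $877.58
Taxable wages = $9,497.62 − $877.58 = $8,620.04
Municipal income tax: $8,620.04 × 0.0276 = $237.91
State income tax: $8,620.04 × 0.0868 = $748.22
OASDI: $9,497.62 × 0.0541 = $513.82
State unemployment insurance (employee share): $9,497.62 × 0.0082 = $77.88
SDI: $9,497.62 × 0.015 = $142.46
Union dues: $9,497.62 × 0.052 = $493.88
Health insurance premium: $349.73
Total deductions = $117.77 + $759.81 + $237.91 + $748.22 + $513.82 + $77.88 + $142.46 + $493.88 + $349.73 = $3,441.48
Net pay = $9,497.62 − $3,441.48 = $6,056.14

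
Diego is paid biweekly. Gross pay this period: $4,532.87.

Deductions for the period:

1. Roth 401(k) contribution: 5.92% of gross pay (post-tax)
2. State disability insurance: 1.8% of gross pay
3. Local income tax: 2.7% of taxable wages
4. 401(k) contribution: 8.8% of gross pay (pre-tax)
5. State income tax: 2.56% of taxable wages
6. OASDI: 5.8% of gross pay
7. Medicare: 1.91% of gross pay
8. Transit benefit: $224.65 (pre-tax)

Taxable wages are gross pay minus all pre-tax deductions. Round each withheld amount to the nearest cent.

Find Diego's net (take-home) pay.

$3,004.27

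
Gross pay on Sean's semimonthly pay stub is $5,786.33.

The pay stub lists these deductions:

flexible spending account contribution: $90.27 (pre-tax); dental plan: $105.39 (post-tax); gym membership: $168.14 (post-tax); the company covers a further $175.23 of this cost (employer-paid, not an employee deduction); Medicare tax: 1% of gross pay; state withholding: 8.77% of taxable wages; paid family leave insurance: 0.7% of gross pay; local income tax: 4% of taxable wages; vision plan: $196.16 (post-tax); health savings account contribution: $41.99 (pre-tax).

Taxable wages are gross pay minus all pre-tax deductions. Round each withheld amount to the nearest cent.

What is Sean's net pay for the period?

$4,364.00

Health savings account contribution: $41.99
Flexible spending account contribution: $90.27
Pre-tax total = $41.99 + $90.27 = $132.26
Taxable wages = $5,786.33 − $132.26 = $5,654.07
Local income tax: $5,654.07 × 0.04 = $226.16
State withholding: $5,654.07 × 0.0877 = $495.86
Medicare tax: $5,786.33 × 0.01 = $57.86
Paid family leave insurance: $5,786.33 × 0.007 = $40.50
Dental plan: $105.39
Vision plan: $196.16
Gym membership: $168.14
(Employer's $175.23 toward gym membership is not withheld from the employee.)
Total deductions = $41.99 + $90.27 + $226.16 + $495.86 + $57.86 + $40.50 + $105.39 + $196.16 + $168.14 = $1,422.33
Net pay = $5,786.33 − $1,422.33 = $4,364.00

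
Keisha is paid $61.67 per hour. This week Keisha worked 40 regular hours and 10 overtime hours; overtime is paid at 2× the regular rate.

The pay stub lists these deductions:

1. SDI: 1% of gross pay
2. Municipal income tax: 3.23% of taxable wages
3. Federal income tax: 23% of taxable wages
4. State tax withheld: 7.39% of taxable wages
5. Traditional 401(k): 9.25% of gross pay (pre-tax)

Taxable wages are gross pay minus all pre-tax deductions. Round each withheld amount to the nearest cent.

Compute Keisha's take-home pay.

$2,192.00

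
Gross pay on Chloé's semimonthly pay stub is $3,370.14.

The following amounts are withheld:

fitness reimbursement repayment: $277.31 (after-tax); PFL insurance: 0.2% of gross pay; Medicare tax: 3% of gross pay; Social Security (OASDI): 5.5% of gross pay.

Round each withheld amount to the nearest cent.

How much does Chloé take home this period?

PFL insurance: $3,370.14 × 0.002 = $6.74
Medicare tax: $3,370.14 × 0.03 = $101.10
Social Security (OASDI): $3,370.14 × 0.055 = $185.36
Fitness reimbursement repayment: $277.31
Total deductions = $6.74 + $101.10 + $185.36 + $277.31 = $570.51
Net pay = $3,370.14 − $570.51 = $2,799.63

$2,799.63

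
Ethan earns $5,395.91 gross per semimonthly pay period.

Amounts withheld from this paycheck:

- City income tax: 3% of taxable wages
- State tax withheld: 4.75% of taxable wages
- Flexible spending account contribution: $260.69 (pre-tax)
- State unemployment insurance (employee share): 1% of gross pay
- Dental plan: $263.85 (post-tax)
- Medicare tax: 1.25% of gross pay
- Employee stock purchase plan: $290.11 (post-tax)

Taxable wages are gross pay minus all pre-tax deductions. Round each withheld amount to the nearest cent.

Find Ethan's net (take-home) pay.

$4,061.87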